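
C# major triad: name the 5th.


Let's work it out.
Major triad = root + major 3rd (4 semitones) + perfect 5th (7 semitones)
A triad on C# stacks thirds, so the chord tones use letter names C-E-G
Root: C#
Major 3rd above C#: E#
Perfect 5th above C#: G#
The 5th = G#


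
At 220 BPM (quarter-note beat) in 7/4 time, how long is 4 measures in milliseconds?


Quarter-note beat duration = 60000 / 220 ms
Beats per measure (7/4) = 7
One measure = 7 × 60000 / 220 = 420000 / 220 ms
4 measures = 4 × 420000 / 220 = 1680000 / 220
= 7636.4 ms


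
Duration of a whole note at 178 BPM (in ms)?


One quarter-note beat = 60000 / BPM = 60000 / 178 ms
Whole note = 4 × quarter note
Duration = 4 × 60000 / 178 = 240000 / 178
= 1348.3 ms


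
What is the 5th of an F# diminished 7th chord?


Let's work it out.
Diminished 7th chord = root + minor 3rd + diminished 5th + diminished 7th
Seventh chords stack in thirds, so the letter names are F-A-C-E
Root: F#
Minor 3rd above F#: A
Diminished 5th above F#: C
Diminished 7th above F#: Eb
The 5th = C


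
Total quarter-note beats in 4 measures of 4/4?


Working:
Time signature 4/4: the bottom number 4 means the quarter note gets one count
The top number 4 means 4 quarter-note beats per measure
Total = 4 × 4 measures
= 16 quarter-note beats


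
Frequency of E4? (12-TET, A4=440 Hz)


Step by step:
f = 440 × 2^(n/12) where n = semitones from A4
E4: -5 semitones from A4
f = 440 × 2^(-5/12)
f = 329.63 Hz


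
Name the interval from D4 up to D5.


Let's work it out.
Letter names: D → D spans 8 letter names → an octave
Semitones: D4 → D5 = 12 half-steps
An octave of 12 semitones is a perfect octave
= perfect octave


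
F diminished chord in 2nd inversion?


Reasoning:
Root position: F Ab Cb
2nd inversion: move root and 3rd up an octave
Bass note: Cb
Notes (bottom to top) = Cb F Ab


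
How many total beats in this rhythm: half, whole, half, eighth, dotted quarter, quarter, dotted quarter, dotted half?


Let's work it out.
Beat values:
  half = 2 beats
  whole = 4 beats
  half = 2 beats
  eighth = 0.5 beats
  dotted quarter = 1.5 beats
  quarter = 1 beat
  dotted quarter = 1.5 beats
  dotted half = 3 beats
Sum = 2 + 4 + 2 + 0.5 + 1.5 + 1 + 1.5 + 3
= 15.5 beats


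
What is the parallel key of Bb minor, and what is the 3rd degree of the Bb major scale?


Solution.
Parallel keys share the same tonic but differ in mode
Bb minor → parallel is Bb major
Bb major scale: Bb C D Eb F G A
= Bb major; 3rd degree = D


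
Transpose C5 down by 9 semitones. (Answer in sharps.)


Reasoning:
C5: chromatic position 0 in octave 5 → absolute = 5×12 + 0 = 60
Transpose down 9: 60 - 9 = 51
51 = 4×12 + 3 → D# in octave 4
Result = D#4


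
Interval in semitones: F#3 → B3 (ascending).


Absolute semitone position = octave×12 + chromatic position
F#3: 3×12 + 6 = 42
B3: 3×12 + 11 = 47
Difference = 47 - 42 = 5
= 5 semitones


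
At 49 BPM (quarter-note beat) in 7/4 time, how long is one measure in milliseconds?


Reasoning:
Quarter-note beat duration = 60000 / 49 ms
Beats per measure (7/4) = 7
One measure = 7 × 60000 / 49 = 420000 / 49 ms
= 8571.4 ms


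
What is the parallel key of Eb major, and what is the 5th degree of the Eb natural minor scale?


Parallel keys share the same tonic but differ in mode
Eb major → parallel is Eb minor
Eb natural minor scale: Eb F Gb Ab Bb Cb Db
= Eb minor; 5th degree = Bb


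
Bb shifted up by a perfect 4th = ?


Step by step:
perfect 4th: 4 letter names, 5 semitones
Letter: B + 3 → E
Pitch: Bb + 5 semitones, spelled as an E → Eb
= Eb


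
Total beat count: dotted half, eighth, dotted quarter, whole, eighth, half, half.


Working:
Beat values:
  dotted half = 3 beats
  eighth = 0.5 beats
  dotted quarter = 1.5 beats
  whole = 4 beats
  eighth = 0.5 beats
  half = 2 beats
  half = 2 beats
Sum = 3 + 0.5 + 1.5 + 4 + 0.5 + 2 + 2
= 13.5 beats


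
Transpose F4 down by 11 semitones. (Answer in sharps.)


Reasoning:
F4: chromatic position 5 in octave 4 → absolute = 4×12 + 5 = 53
Transpose down 11: 53 - 11 = 42
42 = 3×12 + 6 → F# in octave 3
Result = F#3


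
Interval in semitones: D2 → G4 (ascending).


Absolute semitone position = octave×12 + chromatic position
D2: 2×12 + 2 = 26
G4: 4×12 + 7 = 55
Difference = 55 - 26 = 29
= 29 semitones


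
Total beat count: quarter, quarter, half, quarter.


Step by step:
Beat values:
  quarter = 1 beat
  quarter = 1 beat
  half = 2 beats
  quarter = 1 beat
Sum = 1 + 1 + 2 + 1
= 5 beats


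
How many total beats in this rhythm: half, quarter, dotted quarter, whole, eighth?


Solution.
Beat values:
  half = 2 beats
  quarter = 1 beat
  dotted quarter = 1.5 beats
  whole = 4 beats
  eighth = 0.5 beats
Sum = 2 + 1 + 1.5 + 4 + 0.5
= 9 beats


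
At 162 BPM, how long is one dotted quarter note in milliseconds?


Let's work it out.
One quarter-note beat = 60000 / BPM = 60000 / 162 ms
Dotted quarter note = 3/2 × quarter note
Duration = 3/2 × 60000 / 162 = 90000 / 162
= 555.6 ms


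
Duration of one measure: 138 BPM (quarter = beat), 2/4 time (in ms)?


Quarter-note beat duration = 60000 / 138 ms
Beats per measure (2/4) = 2
One measure = 2 × 60000 / 138 = 120000 / 138 ms
= 869.6 ms


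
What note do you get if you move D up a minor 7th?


minor 7th: 7 letter names, 10 semitones
Letter: D + 6 → C
Pitch: D + 10 semitones, spelled as a C → C
= C


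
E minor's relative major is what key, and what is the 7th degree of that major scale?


Step by step:
The relative major shares the key signature and is a minor 3rd above the minor tonic
A minor 3rd above E is G
→ relative major of E minor is G major
G major scale: G A B C D E F#
= G major; 7th degree = F#


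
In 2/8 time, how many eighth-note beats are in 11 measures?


Time signature 2/8: the bottom number 8 means the eighth note gets one count
The top number 2 means 2 eighth-note beats per measure
Total = 2 × 11 measures
= 22 eighth-note beats


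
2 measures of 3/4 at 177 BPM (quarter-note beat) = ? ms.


Working:
Quarter-note beat duration = 60000 / 177 ms
Beats per measure (3/4) = 3
One measure = 3 × 60000 / 177 = 180000 / 177 ms
2 measures = 2 × 180000 / 177 = 360000 / 177
= 2033.9 ms


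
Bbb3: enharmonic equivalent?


Solution.
Enharmonic notes sound the same pitch but are spelled with different letter names
Bbb and A name the same pitch class
= A3


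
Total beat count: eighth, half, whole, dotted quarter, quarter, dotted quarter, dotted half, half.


Step by step:
Beat values:
  eighth = 0.5 beats
  half = 2 beats
  whole = 4 beats
  dotted quarter = 1.5 beats
  quarter = 1 beat
  dotted quarter = 1.5 beats
  dotted half = 3 beats
  half = 2 beats
Sum = 0.5 + 2 + 4 + 1.5 + 1 + 1.5 + 3 + 2
= 15.5 beats


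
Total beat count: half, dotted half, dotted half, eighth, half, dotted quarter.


Solution.
Beat values:
  half = 2 beats
  dotted half = 3 beats
  dotted half = 3 beats
  eighth = 0.5 beats
  half = 2 beats
  dotted quarter = 1.5 beats
Sum = 2 + 3 + 3 + 0.5 + 2 + 1.5
= 12 beats


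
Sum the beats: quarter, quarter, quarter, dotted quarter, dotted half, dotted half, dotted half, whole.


Beat values:
  quarter = 1 beat
  quarter = 1 beat
  quarter = 1 beat
  dotted quarter = 1.5 beats
  dotted half = 3 beats
  dotted half = 3 beats
  dotted half = 3 beats
  whole = 4 beats
Sum = 1 + 1 + 1 + 1.5 + 3 + 3 + 3 + 4
= 17.5 beats


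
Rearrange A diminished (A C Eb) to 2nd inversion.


Root position: A C Eb
2nd inversion: move root and 3rd up an octave
Bass note: Eb
Notes (bottom to top) = Eb A C


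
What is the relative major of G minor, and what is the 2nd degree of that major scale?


Step by step:
The relative major shares the key signature and is a minor 3rd above the minor tonic
A minor 3rd above G is Bb
→ relative major of G minor is Bb major
Bb major scale: Bb C D Eb F G A
= Bb major; 2nd degree = C


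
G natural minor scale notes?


Solution.
Natural minor scale pattern: W-H-W-W-H-W-W (2-1-2-2-1-2-2 semitones)
Starting from G:
  G + 2 semitones → A
  A + 1 semitone → Bb
  Bb + 2 semitones → C
  C + 2 semitones → D
  D + 1 semitone → Eb
  Eb + 2 semitones → F
  F + 2 semitones → G
Scale = G A Bb C D Eb F


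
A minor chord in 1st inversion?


Root position: A C E
1st inversion: move root up an octave
Bass note: C
Notes (bottom to top) = C E A


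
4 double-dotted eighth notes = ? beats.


Base eighth note = 1/2 beats
Dot 1 adds half the previous value: +1/4
Dot 2 adds half the previous value: +1/8
One double-dotted eighth = 1/2 + 1/4 + 1/8 = 7/8
4 of them = 4 × 7/8 = 7/2
= 7/2 beats


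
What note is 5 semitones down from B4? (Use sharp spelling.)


Step by step:
B4: chromatic position 11 in octave 4 → absolute = 4×12 + 11 = 59
Transpose down 5: 59 - 5 = 54
54 = 4×12 + 6 → F# in octave 4
Result = F#4


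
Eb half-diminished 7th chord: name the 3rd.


Solution.
Half-diminished 7th chord = root + minor 3rd + diminished 5th + minor 7th
Seventh chords stack in thirds, so the letter names are E-G-B-D
Root: Eb
Minor 3rd above Eb: Gb
Diminished 5th above Eb: Bbb
Minor 7th above Eb: Db
The 3rd = Gb


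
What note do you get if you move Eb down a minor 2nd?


minor 2nd: 2 letter names, 1 semitones
Letter: E - 1 → D
Pitch: Eb - 1 semitones, spelled as a D → D
= D


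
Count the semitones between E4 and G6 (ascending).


Absolute semitone position = octave×12 + chromatic position
E4: 4×12 + 4 = 52
G6: 6×12 + 7 = 79
Difference = 79 - 52 = 27
= 27 semitones


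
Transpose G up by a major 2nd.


major 2nd: 2 letter names, 2 semitones
Letter: G + 1 → A
Pitch: G + 2 semitones, spelled as an A → A
= A


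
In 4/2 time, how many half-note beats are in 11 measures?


Working:
Time signature 4/2: the bottom number 2 means the half note gets one count
The top number 4 means 4 half-note beats per measure
Total = 4 × 11 measures
= 44 half-note beats


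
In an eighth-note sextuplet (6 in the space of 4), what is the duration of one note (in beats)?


Solution.
Sextuplet: 6 notes occupy the space of 4 eighth notes
Space = 4 × 1/2 = 2 beats
Each sextuplet note = 2 / 6 = 1/3 beats
= 1/3 beats


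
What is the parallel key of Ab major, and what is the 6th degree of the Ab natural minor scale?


Working:
Parallel keys share the same tonic but differ in mode
Ab major → parallel is Ab minor
Ab natural minor scale: Ab Bb Cb Db Eb Fb Gb
= Ab minor; 6th degree = Fb


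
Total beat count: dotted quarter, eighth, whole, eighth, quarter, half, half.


Solution.
Beat values:
  dotted quarter = 1.5 beats
  eighth = 0.5 beats
  whole = 4 beats
  eighth = 0.5 beats
  quarter = 1 beat
  half = 2 beats
  half = 2 beats
Sum = 1.5 + 0.5 + 4 + 0.5 + 1 + 2 + 2
= 11.5 beats


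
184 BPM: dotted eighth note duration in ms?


Solution.
One quarter-note beat = 60000 / BPM = 60000 / 184 ms
Dotted eighth note = 3/4 × quarter note
Duration = 3/4 × 60000 / 184 = 45000 / 184
= 244.6 ms


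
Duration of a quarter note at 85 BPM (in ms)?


Solution.
One quarter-note beat = 60000 / BPM = 60000 / 85 ms
Duration = 60000 / 85
= 705.9 ms


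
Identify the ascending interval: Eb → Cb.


Reasoning:
Letter names: E → C spans 6 letter names → a 6th
Semitones: Eb → Cb = 8 half-steps
A 6th of 8 semitones is a minor 6th
= minor 6th


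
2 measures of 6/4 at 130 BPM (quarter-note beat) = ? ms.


Solution.
Quarter-note beat duration = 60000 / 130 ms
Beats per measure (6/4) = 6
One measure = 6 × 60000 / 130 = 360000 / 130 ms
2 measures = 2 × 360000 / 130 = 720000 / 130
= 5538.5 ms


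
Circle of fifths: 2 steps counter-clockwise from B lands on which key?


Working:
Each counter-clockwise step moves down a perfect 5th (= up a perfect 4th)
From B: B → E → A
= A


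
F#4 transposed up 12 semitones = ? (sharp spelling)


Working:
F#4: chromatic position 6 in octave 4 → absolute = 4×12 + 6 = 54
Transpose up 12: 54 + 12 = 66
66 = 5×12 + 6 → F# in octave 5
Result = F#5


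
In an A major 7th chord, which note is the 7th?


Let's work it out.
Major 7th chord = root + major 3rd + perfect 5th + major 7th
Seventh chords stack in thirds, so the letter names are A-C-E-G
Root: A
Major 3rd above A: C#
Perfect 5th above A: E
Major 7th above A: G#
The 7th = G#


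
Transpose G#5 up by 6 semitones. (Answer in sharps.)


Reasoning:
G#5: chromatic position 8 in octave 5 → absolute = 5×12 + 8 = 68
Transpose up 6: 68 + 6 = 74
74 = 6×12 + 2 → D in octave 6
Result = D6


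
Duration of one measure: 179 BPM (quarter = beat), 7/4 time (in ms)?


Quarter-note beat duration = 60000 / 179 ms
Beats per measure (7/4) = 7
One measure = 7 × 60000 / 179 = 420000 / 179 ms
= 2346.4 ms


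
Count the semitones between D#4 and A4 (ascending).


Absolute semitone position = octave×12 + chromatic position
D#4: 4×12 + 3 = 51
A4: 4×12 + 9 = 57
Difference = 57 - 51 = 6
= 6 semitones


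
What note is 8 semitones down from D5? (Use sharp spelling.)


Working:
D5: chromatic position 2 in octave 5 → absolute = 5×12 + 2 = 62
Transpose down 8: 62 - 8 = 54
54 = 4×12 + 6 → F# in octave 4
Result = F#4


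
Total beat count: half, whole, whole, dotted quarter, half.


Beat values:
  half = 2 beats
  whole = 4 beats
  whole = 4 beats
  dotted quarter = 1.5 beats
  half = 2 beats
Sum = 2 + 4 + 4 + 1.5 + 2
= 13.5 beats


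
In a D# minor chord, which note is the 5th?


Working:
Minor triad = root + minor 3rd (3 semitones) + perfect 5th (7 semitones)
A triad on D# stacks thirds, so the chord tones use letter names D-F-A
Root: D#
Minor 3rd above D#: F#
Perfect 5th above D#: A#
The 5th = A#


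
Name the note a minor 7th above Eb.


Working:
A 7th spans 7 letter names, so from E we land on D
A minor 7th = 10 semitones above Eb
Spell D at that pitch: Db
= Db


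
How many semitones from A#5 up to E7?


Solution.
Absolute semitone position = octave×12 + chromatic position
A#5: 5×12 + 10 = 70
E7: 7×12 + 4 = 88
Difference = 88 - 70 = 18
= 18 semitones


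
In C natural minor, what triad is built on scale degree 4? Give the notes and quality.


Step by step:
C natural minor scale: C D Eb F G Ab Bb
Diatonic triad on degree 4 stacks scale notes 4, 6, 1: F Ab C
F→Ab = 3 semitones; F→C = 7 semitones → minor triad
= F Ab C (minor)


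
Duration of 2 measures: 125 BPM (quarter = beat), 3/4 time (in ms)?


Working:
Quarter-note beat duration = 60000 / 125 ms
Beats per measure (3/4) = 3
One measure = 3 × 60000 / 125 = 180000 / 125 ms
2 measures = 2 × 180000 / 125 = 360000 / 125
= 2880.0 ms


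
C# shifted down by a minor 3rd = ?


minor 3rd: 3 letter names, 3 semitones
Letter: C - 2 → A
Pitch: C# - 3 semitones, spelled as an A → A#
= A#


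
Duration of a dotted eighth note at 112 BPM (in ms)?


Step by step:
One quarter-note beat = 60000 / BPM = 60000 / 112 ms
Dotted eighth note = 3/4 × quarter note
Duration = 3/4 × 60000 / 112 = 45000 / 112
= 401.8 ms


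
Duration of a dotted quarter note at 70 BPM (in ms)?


Reasoning:
One quarter-note beat = 60000 / BPM = 60000 / 70 ms
Dotted quarter note = 3/2 × quarter note
Duration = 3/2 × 60000 / 70 = 90000 / 70
= 1285.7 ms


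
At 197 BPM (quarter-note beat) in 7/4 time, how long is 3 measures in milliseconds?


Quarter-note beat duration = 60000 / 197 ms
Beats per measure (7/4) = 7
One measure = 7 × 60000 / 197 = 420000 / 197 ms
3 measures = 3 × 420000 / 197 = 1260000 / 197
= 6395.9 ms


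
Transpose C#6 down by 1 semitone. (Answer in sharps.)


Solution.
C#6: chromatic position 1 in octave 6 → absolute = 6×12 + 1 = 73
Transpose down 1: 73 - 1 = 72
72 = 6×12 + 0 → C in octave 6
Result = C6


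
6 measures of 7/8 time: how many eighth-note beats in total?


Reasoning:
Time signature 7/8: the bottom number 8 means the eighth note gets one count
The top number 7 means 7 eighth-note beats per measure
Total = 7 × 6 measures
= 42 eighth-note beats


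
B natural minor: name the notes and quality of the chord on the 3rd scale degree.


B natural minor scale: B C# D E F# G A
Diatonic triad on degree 3 stacks scale notes 3, 5, 7: D F# A
D→F# = 4 semitones; D→A = 7 semitones → major triad
= D F# A (major)


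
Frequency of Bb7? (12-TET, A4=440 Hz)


Reasoning:
f = 440 × 2^(n/12) where n = semitones from A4
Bb7: 37 semitones from A4
f = 440 × 2^(37/12)
f = 3729.31 Hz


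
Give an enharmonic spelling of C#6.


Reasoning:
Enharmonic notes sound the same pitch but are spelled with different letter names
C# and Db name the same pitch class
= Db6


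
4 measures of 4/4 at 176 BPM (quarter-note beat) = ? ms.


Working:
Quarter-note beat duration = 60000 / 176 ms
Beats per measure (4/4) = 4
One measure = 4 × 60000 / 176 = 240000 / 176 ms
4 measures = 4 × 240000 / 176 = 960000 / 176
= 5454.5 ms


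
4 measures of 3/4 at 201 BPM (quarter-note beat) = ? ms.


Working:
Quarter-note beat duration = 60000 / 201 ms
Beats per measure (3/4) = 3
One measure = 3 × 60000 / 201 = 180000 / 201 ms
4 measures = 4 × 180000 / 201 = 720000 / 201
= 3582.1 ms


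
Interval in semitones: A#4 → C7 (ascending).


Solution.
Absolute semitone position = octave×12 + chromatic position
A#4: 4×12 + 10 = 58
C7: 7×12 + 0 = 84
Difference = 84 - 58 = 26
= 26 semitones


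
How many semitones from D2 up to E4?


Let's work it out.
Absolute semitone position = octave×12 + chromatic position
D2: 2×12 + 2 = 26
E4: 4×12 + 4 = 52
Difference = 52 - 26 = 26
= 26 semitones


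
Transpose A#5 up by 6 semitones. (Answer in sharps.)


A#5: chromatic position 10 in octave 5 → absolute = 5×12 + 10 = 70
Transpose up 6: 70 + 6 = 76
76 = 6×12 + 4 → E in octave 6
Result = E6


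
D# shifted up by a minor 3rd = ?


Step by step:
minor 3rd: 3 letter names, 3 semitones
Letter: D + 2 → F
Pitch: D# + 3 semitones, spelled as an F → F#
= F#


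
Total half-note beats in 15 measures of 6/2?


Time signature 6/2: the bottom number 2 means the half note gets one count
The top number 6 means 6 half-note beats per measure
Total = 6 × 15 measures
= 90 half-note beats


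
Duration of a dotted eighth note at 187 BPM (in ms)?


Solution.
One quarter-note beat = 60000 / BPM = 60000 / 187 ms
Dotted eighth note = 3/4 × quarter note
Duration = 3/4 × 60000 / 187 = 45000 / 187
= 240.6 ms


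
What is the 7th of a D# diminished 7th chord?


Reasoning:
Diminished 7th chord = root + minor 3rd + diminished 5th + diminished 7th
Seventh chords stack in thirds, so the letter names are D-F-A-C
Root: D#
Minor 3rd above D#: F#
Diminished 5th above D#: A
Diminished 7th above D#: C
The 7th = C


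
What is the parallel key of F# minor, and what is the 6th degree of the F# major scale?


Working:
Parallel keys share the same tonic but differ in mode
F# minor → parallel is F# major
F# major scale: F# G# A# B C# D# E#
= F# major; 6th degree = D#


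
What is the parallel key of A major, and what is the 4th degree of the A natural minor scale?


Parallel keys share the same tonic but differ in mode
A major → parallel is A minor
A natural minor scale: A B C D E F G
= A minor; 4th degree = D


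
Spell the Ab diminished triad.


Diminished triad = root + minor 3rd (3 semitones) + diminished 5th (6 semitones)
A triad on Ab stacks thirds, so the chord tones use letter names A-C-E
Root: Ab
Minor 3rd above Ab: Cb
Diminished 5th above Ab: Ebb
Chord = Ab Cb Ebb


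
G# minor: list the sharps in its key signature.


Step by step:
Sharp minor keys follow the circle of fifths: A(0), E(1), B(2), F#(3), C#(4), G#(5), D#(6), A#(7)
G# minor has 5 sharps
Order of sharps: F# C# G# D# A# E# B# → first 5: F#, C#, G#, D#, A#
= F#, C#, G#, D#, A#


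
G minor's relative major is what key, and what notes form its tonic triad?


The relative major shares the key signature and is a minor 3rd above the minor tonic
A minor 3rd above G is Bb
→ relative major of G minor is Bb major
Tonic triad of Bb major = root + major 3rd + perfect 5th = Bb D F
= Bb major; triad = Bb D F


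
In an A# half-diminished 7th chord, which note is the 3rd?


Half-diminished 7th chord = root + minor 3rd + diminished 5th + minor 7th
Seventh chords stack in thirds, so the letter names are A-C-E-G
Root: A#
Minor 3rd above A#: C#
Diminished 5th above A#: E
Minor 7th above A#: G#
The 3rd = C#


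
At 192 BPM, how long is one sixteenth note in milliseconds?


One quarter-note beat = 60000 / BPM = 60000 / 192 ms
Sixteenth note = 1/4 × quarter note
Duration = 1/4 × 60000 / 192 = 15000 / 192
= 78.1 ms


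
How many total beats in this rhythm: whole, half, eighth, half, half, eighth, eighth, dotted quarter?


Solution.
Beat values:
  whole = 4 beats
  half = 2 beats
  eighth = 0.5 beats
  half = 2 beats
  half = 2 beats
  eighth = 0.5 beats
  eighth = 0.5 beats
  dotted quarter = 1.5 beats
Sum = 4 + 2 + 0.5 + 2 + 2 + 0.5 + 0.5 + 1.5
= 13 beats


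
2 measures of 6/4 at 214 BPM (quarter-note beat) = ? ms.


Quarter-note beat duration = 60000 / 214 ms
Beats per measure (6/4) = 6
One measure = 6 × 60000 / 214 = 360000 / 214 ms
2 measures = 2 × 360000 / 214 = 720000 / 214
= 3364.5 ms


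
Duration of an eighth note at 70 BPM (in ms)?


Reasoning:
One quarter-note beat = 60000 / BPM = 60000 / 70 ms
Eighth note = 1/2 × quarter note
Duration = 1/2 × 60000 / 70 = 30000 / 70
= 428.6 ms


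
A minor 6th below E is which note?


Working:
A 6th spans 6 letter names, so from E we land on G
A minor 6th = 8 semitones below E
Spell G at that pitch: G#
= G#


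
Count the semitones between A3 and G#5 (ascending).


Absolute semitone position = octave×12 + chromatic position
A3: 3×12 + 9 = 45
G#5: 5×12 + 8 = 68
Difference = 68 - 45 = 23
= 23 semitones


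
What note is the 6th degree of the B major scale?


Step by step:
Major scale pattern: W-W-H-W-W-W-H (2-2-1-2-2-2-1 semitones)
Starting from B:
  B + 2 semitones → C#
  C# + 2 semitones → D#
  D# + 1 semitone → E
  E + 2 semitones → F#
  F# + 2 semitones → G#
  G# + 2 semitones → A#
  A# + 1 semitone → B
Scale: B C# D# E F# G# A#
Degree 6 = G#


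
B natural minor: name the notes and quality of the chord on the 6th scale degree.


B natural minor scale: B C# D E F# G A
Diatonic triad on degree 6 stacks scale notes 6, 1, 3: G B D
G→B = 4 semitones; G→D = 7 semitones → major triad
= G B D (major)


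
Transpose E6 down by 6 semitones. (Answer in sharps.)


Step by step:
E6: chromatic position 4 in octave 6 → absolute = 6×12 + 4 = 76
Transpose down 6: 76 - 6 = 70
70 = 5×12 + 10 → A# in octave 5
Result = A#5


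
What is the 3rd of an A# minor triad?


Working:
Minor triad = root + minor 3rd (3 semitones) + perfect 5th (7 semitones)
A triad on A# stacks thirds, so the chord tones use letter names A-C-E
Root: A#
Minor 3rd above A#: C#
Perfect 5th above A#: E#
The 3rd = C#


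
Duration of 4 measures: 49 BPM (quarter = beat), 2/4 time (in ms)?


Reasoning:
Quarter-note beat duration = 60000 / 49 ms
Beats per measure (2/4) = 2
One measure = 2 × 60000 / 49 = 120000 / 49 ms
4 measures = 4 × 120000 / 49 = 480000 / 49
= 9795.9 ms


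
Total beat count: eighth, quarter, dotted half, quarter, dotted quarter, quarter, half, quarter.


Beat values:
  eighth = 0.5 beats
  quarter = 1 beat
  dotted half = 3 beats
  quarter = 1 beat
  dotted quarter = 1.5 beats
  quarter = 1 beat
  half = 2 beats
  quarter = 1 beat
Sum = 0.5 + 1 + 3 + 1 + 1.5 + 1 + 2 + 1
= 11 beats


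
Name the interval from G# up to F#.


Solution.
Letter names: G → F spans 7 letter names → a 7th
Semitones: G# → F# = 10 half-steps
A 7th of 10 semitones is a minor 7th
= minor 7th


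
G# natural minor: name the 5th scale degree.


Natural minor scale pattern: W-H-W-W-H-W-W (2-1-2-2-1-2-2 semitones)
Starting from G#:
  G# + 2 semitones → A#
  A# + 1 semitone → B
  B + 2 semitones → C#
  C# + 2 semitones → D#
  D# + 1 semitone → E
  E + 2 semitones → F#
  F# + 2 semitones → G#
Scale: G# A# B C# D# E F#
Degree 5 = D#


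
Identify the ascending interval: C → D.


Step by step:
Letter names: C → D spans 2 letter names → a 2nd
Semitones: C → D = 2 half-steps
A 2nd of 2 semitones is a major 2nd
= major 2nd


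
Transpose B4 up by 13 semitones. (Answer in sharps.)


Let's work it out.
B4: chromatic position 11 in octave 4 → absolute = 4×12 + 11 = 59
Transpose up 13: 59 + 13 = 72
72 = 6×12 + 0 → C in octave 6
Result = C6


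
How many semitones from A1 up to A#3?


Working:
Absolute semitone position = octave×12 + chromatic position
A1: 1×12 + 9 = 21
A#3: 3×12 + 10 = 46
Difference = 46 - 21 = 25
= 25 semitones


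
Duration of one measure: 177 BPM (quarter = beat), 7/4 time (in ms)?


Step by step:
Quarter-note beat duration = 60000 / 177 ms
Beats per measure (7/4) = 7
One measure = 7 × 60000 / 177 = 420000 / 177 ms
= 2372.9 ms


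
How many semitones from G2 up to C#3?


Absolute semitone position = octave×12 + chromatic position
G2: 2×12 + 7 = 31
C#3: 3×12 + 1 = 37
Difference = 37 - 31 = 6
= 6 semitones


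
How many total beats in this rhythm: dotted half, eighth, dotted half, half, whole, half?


Working:
Beat values:
  dotted half = 3 beats
  eighth = 0.5 beats
  dotted half = 3 beats
  half = 2 beats
  whole = 4 beats
  half = 2 beats
Sum = 3 + 0.5 + 3 + 2 + 4 + 2
= 14.5 beats


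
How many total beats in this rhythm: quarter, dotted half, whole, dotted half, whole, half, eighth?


Reasoning:
Beat values:
  quarter = 1 beat
  dotted half = 3 beats
  whole = 4 beats
  dotted half = 3 beats
  whole = 4 beats
  half = 2 beats
  eighth = 0.5 beats
Sum = 1 + 3 + 4 + 3 + 4 + 2 + 0.5
= 17.5 beats


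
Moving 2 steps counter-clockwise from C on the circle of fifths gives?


Solution.
Each counter-clockwise step moves down a perfect 5th (= up a perfect 4th)
From C: C → F → Bb
= Bb


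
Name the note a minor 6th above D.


Working:
A 6th spans 6 letter names, so from D we land on B
A minor 6th = 8 semitones above D
Spell B at that pitch: Bb
= Bb


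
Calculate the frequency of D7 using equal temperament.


f = 440 × 2^(n/12) where n = semitones from A4
D7: 29 semitones from A4
f = 440 × 2^(29/12)
f = 2349.32 Hz


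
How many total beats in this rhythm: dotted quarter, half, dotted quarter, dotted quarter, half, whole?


Working:
Beat values:
  dotted quarter = 1.5 beats
  half = 2 beats
  dotted quarter = 1.5 beats
  dotted quarter = 1.5 beats
  half = 2 beats
  whole = 4 beats
Sum = 1.5 + 2 + 1.5 + 1.5 + 2 + 4
= 12.5 beats


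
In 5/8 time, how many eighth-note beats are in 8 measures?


Time signature 5/8: the bottom number 8 means the eighth note gets one count
The top number 5 means 5 eighth-note beats per measure
Total = 5 × 8 measures
= 40 eighth-note beats


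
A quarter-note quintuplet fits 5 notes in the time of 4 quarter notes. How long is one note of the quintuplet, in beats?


Solution.
Quintuplet: 5 notes occupy the space of 4 quarter notes
Space = 4 × 1 = 4 beats
Each quintuplet note = 4 / 5 = 4/5 beats
= 4/5 beats


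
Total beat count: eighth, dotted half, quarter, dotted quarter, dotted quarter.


Beat values:
  eighth = 0.5 beats
  dotted half = 3 beats
  quarter = 1 beat
  dotted quarter = 1.5 beats
  dotted quarter = 1.5 beats
Sum = 0.5 + 3 + 1 + 1.5 + 1.5
= 7.5 beats


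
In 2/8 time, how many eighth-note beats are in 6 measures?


Time signature 2/8: the bottom number 8 means the eighth note gets one count
The top number 2 means 2 eighth-note beats per measure
Total = 2 × 6 measures
= 12 eighth-note beats


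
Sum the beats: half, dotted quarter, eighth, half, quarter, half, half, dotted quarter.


Beat values:
  half = 2 beats
  dotted quarter = 1.5 beats
  eighth = 0.5 beats
  half = 2 beats
  quarter = 1 beat
  half = 2 beats
  half = 2 beats
  dotted quarter = 1.5 beats
Sum = 2 + 1.5 + 0.5 + 2 + 1 + 2 + 2 + 1.5
= 12.5 beats


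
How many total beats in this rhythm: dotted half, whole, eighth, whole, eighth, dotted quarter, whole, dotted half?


Beat values:
  dotted half = 3 beats
  whole = 4 beats
  eighth = 0.5 beats
  whole = 4 beats
  eighth = 0.5 beats
  dotted quarter = 1.5 beats
  whole = 4 beats
  dotted half = 3 beats
Sum = 3 + 4 + 0.5 + 4 + 0.5 + 1.5 + 4 + 3
= 20.5 beats


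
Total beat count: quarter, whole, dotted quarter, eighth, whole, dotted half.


Let's work it out.
Beat values:
  quarter = 1 beat
  whole = 4 beats
  dotted quarter = 1.5 beats
  eighth = 0.5 beats
  whole = 4 beats
  dotted half = 3 beats
Sum = 1 + 4 + 1.5 + 0.5 + 4 + 3
= 14 beats


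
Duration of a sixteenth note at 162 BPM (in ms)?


Reasoning:
One quarter-note beat = 60000 / BPM = 60000 / 162 ms
Sixteenth note = 1/4 × quarter note
Duration = 1/4 × 60000 / 162 = 15000 / 162
= 92.6 ms


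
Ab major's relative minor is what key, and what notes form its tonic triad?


Reasoning:
The relative minor shares the major's key signature and starts on its 6th degree
6th degree = a major 6th above the tonic; a major 6th above Ab is F
→ relative minor of Ab major is F minor
Tonic triad of F minor = root + minor 3rd + perfect 5th = F Ab C
= F minor; triad = F Ab C


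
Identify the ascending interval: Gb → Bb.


Reasoning:
Letter names: G → B spans 3 letter names → a 3rd
Semitones: Gb → Bb = 4 half-steps
A 3rd of 4 semitones is a major 3rd
= major 3rd


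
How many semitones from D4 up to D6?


Reasoning:
Absolute semitone position = octave×12 + chromatic position
D4: 4×12 + 2 = 50
D6: 6×12 + 2 = 74
Difference = 74 - 50 = 24
= 24 semitones


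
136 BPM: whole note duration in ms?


Reasoning:
One quarter-note beat = 60000 / BPM = 60000 / 136 ms
Whole note = 4 × quarter note
Duration = 4 × 60000 / 136 = 240000 / 136
= 1764.7 ms


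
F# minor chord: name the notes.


Step by step:
Minor triad = root + minor 3rd (3 semitones) + perfect 5th (7 semitones)
A triad on F# stacks thirds, so the chord tones use letter names F-A-C
Root: F#
Minor 3rd above F#: A
Perfect 5th above F#: C#
Chord = F# A C#


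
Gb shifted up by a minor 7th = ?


Step by step:
minor 7th: 7 letter names, 10 semitones
Letter: G + 6 → F
Pitch: Gb + 10 semitones, spelled as an F → Fb
= Fb


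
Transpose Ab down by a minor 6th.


Reasoning:
minor 6th: 6 letter names, 8 semitones
Letter: A - 5 → C
Pitch: Ab - 8 semitones, spelled as a C → C
= C


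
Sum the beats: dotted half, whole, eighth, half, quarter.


Step by step:
Beat values:
  dotted half = 3 beats
  whole = 4 beats
  eighth = 0.5 beats
  half = 2 beats
  quarter = 1 beat
Sum = 3 + 4 + 0.5 + 2 + 1
= 10.5 beats


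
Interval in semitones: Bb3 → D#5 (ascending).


Let's work it out.
Absolute semitone position = octave×12 + chromatic position
Bb3: 3×12 + 10 = 46
D#5: 5×12 + 3 = 63
Difference = 63 - 46 = 17
= 17 semitones


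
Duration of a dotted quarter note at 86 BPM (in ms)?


Reasoning:
One quarter-note beat = 60000 / BPM = 60000 / 86 ms
Dotted quarter note = 3/2 × quarter note
Duration = 3/2 × 60000 / 86 = 90000 / 86
= 1046.5 ms


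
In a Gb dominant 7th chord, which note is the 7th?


Step by step:
Dominant 7th chord = root + major 3rd + perfect 5th + minor 7th
Seventh chords stack in thirds, so the letter names are G-B-D-F
Root: Gb
Major 3rd above Gb: Bb
Perfect 5th above Gb: Db
Minor 7th above Gb: Fb
The 7th = Fb


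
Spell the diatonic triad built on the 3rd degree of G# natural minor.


G# natural minor scale: G# A# B C# D# E F#
Diatonic triad on degree 3 stacks scale notes 3, 5, 7: B D# F#
B→D# = 4 semitones; B→F# = 7 semitones → major triad
= B D# F# (major)


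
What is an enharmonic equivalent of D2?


Enharmonic notes sound the same pitch but are spelled with different letter names
D and C## name the same pitch class
= C##2


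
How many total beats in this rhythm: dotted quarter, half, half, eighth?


Beat values:
  dotted quarter = 1.5 beats
  half = 2 beats
  half = 2 beats
  eighth = 0.5 beats
Sum = 1.5 + 2 + 2 + 0.5
= 6 beats


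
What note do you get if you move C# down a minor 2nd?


minor 2nd: 2 letter names, 1 semitones
Letter: C - 1 → B
Pitch: C# - 1 semitones, spelled as a B → B#
= B#


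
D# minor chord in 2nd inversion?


Solution.
Root position: D# F# A#
2nd inversion: move root and 3rd up an octave
Bass note: A#
Notes (bottom to top) = A# D# F#


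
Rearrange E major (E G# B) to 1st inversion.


Working:
Root position: E G# B
1st inversion: move root up an octave
Bass note: G#
Notes (bottom to top) = G# B E


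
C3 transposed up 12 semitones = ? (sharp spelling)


Reasoning:
C3: chromatic position 0 in octave 3 → absolute = 3×12 + 0 = 36
Transpose up 12: 36 + 12 = 48
48 = 4×12 + 0 → C in octave 4
Result = C4


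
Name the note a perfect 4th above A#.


A 4th spans 4 letter names, so from A we land on D
A perfect 4th = 5 semitones above A#
Spell D at that pitch: D#
= D#


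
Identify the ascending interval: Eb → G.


Working:
Letter names: E → G spans 3 letter names → a 3rd
Semitones: Eb → G = 4 half-steps
A 3rd of 4 semitones is a major 3rd
= major 3rd


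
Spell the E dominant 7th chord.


Dominant 7th chord = root + major 3rd + perfect 5th + minor 7th
Seventh chords stack in thirds, so the letter names are E-G-B-D
Root: E
Major 3rd above E: G#
Perfect 5th above E: B
Minor 7th above E: D
Chord = E G# B D


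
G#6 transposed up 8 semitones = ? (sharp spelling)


Solution.
G#6: chromatic position 8 in octave 6 → absolute = 6×12 + 8 = 80
Transpose up 8: 80 + 8 = 88
88 = 7×12 + 4 → E in octave 7
Result = E7


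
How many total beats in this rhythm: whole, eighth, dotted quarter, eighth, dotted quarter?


Let's work it out.
Beat values:
  whole = 4 beats
  eighth = 0.5 beats
  dotted quarter = 1.5 beats
  eighth = 0.5 beats
  dotted quarter = 1.5 beats
Sum = 4 + 0.5 + 1.5 + 0.5 + 1.5
= 8 beats


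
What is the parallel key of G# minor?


Working:
Parallel keys share the same tonic but differ in mode
G# minor → parallel is G# major
= G# major


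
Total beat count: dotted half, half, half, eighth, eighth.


Solution.
Beat values:
  dotted half = 3 beats
  half = 2 beats
  half = 2 beats
  eighth = 0.5 beats
  eighth = 0.5 beats
Sum = 3 + 2 + 2 + 0.5 + 0.5
= 8 beats


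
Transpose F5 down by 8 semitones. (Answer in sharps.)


Let's work it out.
F5: chromatic position 5 in octave 5 → absolute = 5×12 + 5 = 65
Transpose down 8: 65 - 8 = 57
57 = 4×12 + 9 → A in octave 4
Result = A4


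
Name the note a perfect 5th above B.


A 5th spans 5 letter names, so from B we land on F
A perfect 5th = 7 semitones above B
Spell F at that pitch: F#
= F#


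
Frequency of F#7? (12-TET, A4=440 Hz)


Let's work it out.
f = 440 × 2^(n/12) where n = semitones from A4
F#7: 33 semitones from A4
f = 440 × 2^(33/12)
f = 2959.96 Hz


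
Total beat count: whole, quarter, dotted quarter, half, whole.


Beat values:
  whole = 4 beats
  quarter = 1 beat
  dotted quarter = 1.5 beats
  half = 2 beats
  whole = 4 beats
Sum = 4 + 1 + 1.5 + 2 + 4
= 12.5 beats


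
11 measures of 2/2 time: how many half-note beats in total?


Working:
Time signature 2/2: the bottom number 2 means the half note gets one count
The top number 2 means 2 half-note beats per measure
Total = 2 × 11 measures
= 22 half-note beats


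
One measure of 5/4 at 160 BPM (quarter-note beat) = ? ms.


Working:
Quarter-note beat duration = 60000 / 160 ms
Beats per measure (5/4) = 5
One measure = 5 × 60000 / 160 = 300000 / 160 ms
= 1875.0 ms


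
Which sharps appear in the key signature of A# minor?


Sharp minor keys follow the circle of fifths: A(0), E(1), B(2), F#(3), C#(4), G#(5), D#(6), A#(7)
A# minor has 7 sharps
Order of sharps: F# C# G# D# A# E# B# → first 7: F#, C#, G#, D#, A#, E#, B#
= F#, C#, G#, D#, A#, E#, B#


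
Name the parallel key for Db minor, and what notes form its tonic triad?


Let's work it out.
Parallel keys share the same tonic but differ in mode
Db minor → parallel is Db major
Tonic triad of Db major = Db F Ab
= Db major; triad = Db F Ab


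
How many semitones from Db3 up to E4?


Absolute semitone position = octave×12 + chromatic position
Db3: 3×12 + 1 = 37
E4: 4×12 + 4 = 52
Difference = 52 - 37 = 15
= 15 semitones


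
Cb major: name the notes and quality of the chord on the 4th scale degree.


Cb major scale: Cb Db Eb Fb Gb Ab Bb
Diatonic triad on degree 4 stacks scale notes 4, 6, 1: Fb Ab Cb
Fb→Ab = 4 semitones; Fb→Cb = 7 semitones → major triad
= Fb Ab Cb (major)


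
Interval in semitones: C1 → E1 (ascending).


Let's work it out.
Absolute semitone position = octave×12 + chromatic position
C1: 1×12 + 0 = 12
E1: 1×12 + 4 = 16
Difference = 16 - 12 = 4
= 4 semitones


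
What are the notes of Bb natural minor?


Working:
Natural minor scale pattern: W-H-W-W-H-W-W (2-1-2-2-1-2-2 semitones)
Starting from Bb:
  Bb + 2 semitones → C
  C + 1 semitone → Db
  Db + 2 semitones → Eb
  Eb + 2 semitones → F
  F + 1 semitone → Gb
  Gb + 2 semitones → Ab
  Ab + 2 semitones → Bb
Scale = Bb C Db Eb F Gb Ab


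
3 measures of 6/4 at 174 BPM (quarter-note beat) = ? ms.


Working:
Quarter-note beat duration = 60000 / 174 ms
Beats per measure (6/4) = 6
One measure = 6 × 60000 / 174 = 360000 / 174 ms
3 measures = 3 × 360000 / 174 = 1080000 / 174
= 6206.9 ms


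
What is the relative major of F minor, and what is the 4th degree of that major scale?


The relative major shares the key signature and is a minor 3rd above the minor tonic
A minor 3rd above F is Ab
→ relative major of F minor is Ab major
Ab major scale: Ab Bb C Db Eb F G
= Ab major; 4th degree = Db


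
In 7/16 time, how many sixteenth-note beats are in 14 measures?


Time signature 7/16: the bottom number 16 means the sixteenth note gets one count
The top number 7 means 7 sixteenth-note beats per measure
Total = 7 × 14 measures
= 98 sixteenth-note beats


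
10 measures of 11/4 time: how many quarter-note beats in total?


Solution.
Time signature 11/4: the bottom number 4 means the quarter note gets one count
The top number 11 means 11 quarter-note beats per measure
Total = 11 × 10 measures
= 110 quarter-note beats


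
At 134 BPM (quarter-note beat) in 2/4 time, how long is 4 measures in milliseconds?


Step by step:
Quarter-note beat duration = 60000 / 134 ms
Beats per measure (2/4) = 2
One measure = 2 × 60000 / 134 = 120000 / 134 ms
4 measures = 4 × 120000 / 134 = 480000 / 134
= 3582.1 ms


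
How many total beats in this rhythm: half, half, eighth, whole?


Beat values:
  half = 2 beats
  half = 2 beats
  eighth = 0.5 beats
  whole = 4 beats
Sum = 2 + 2 + 0.5 + 4
= 8.5 beats


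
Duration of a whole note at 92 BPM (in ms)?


Solution.
One quarter-note beat = 60000 / BPM = 60000 / 92 ms
Whole note = 4 × quarter note
Duration = 4 × 60000 / 92 = 240000 / 92
= 2608.7 ms


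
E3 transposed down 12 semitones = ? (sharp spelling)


Let's work it out.
E3: chromatic position 4 in octave 3 → absolute = 3×12 + 4 = 40
Transpose down 12: 40 - 12 = 28
28 = 2×12 + 4 → E in octave 2
Result = E2


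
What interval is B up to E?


Working:
Letter names: B → E spans 4 letter names → a 4th
Semitones: B → E = 5 half-steps
A 4th of 5 semitones is a perfect 4th
= perfect 4th


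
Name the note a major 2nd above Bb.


Solution.
A 2nd spans 2 letter names, so from B we land on C
A major 2nd = 2 semitones above Bb
Spell C at that pitch: C
= C
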